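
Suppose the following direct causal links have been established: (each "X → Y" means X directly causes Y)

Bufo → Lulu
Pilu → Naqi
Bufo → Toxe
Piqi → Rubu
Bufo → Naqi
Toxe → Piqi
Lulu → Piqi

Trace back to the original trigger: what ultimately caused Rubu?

Tracing upstream from Rubu: Rubu ← Piqi ← Lulu ← Bufo.
Bufo has no stated cause, so it is the root.

Bufo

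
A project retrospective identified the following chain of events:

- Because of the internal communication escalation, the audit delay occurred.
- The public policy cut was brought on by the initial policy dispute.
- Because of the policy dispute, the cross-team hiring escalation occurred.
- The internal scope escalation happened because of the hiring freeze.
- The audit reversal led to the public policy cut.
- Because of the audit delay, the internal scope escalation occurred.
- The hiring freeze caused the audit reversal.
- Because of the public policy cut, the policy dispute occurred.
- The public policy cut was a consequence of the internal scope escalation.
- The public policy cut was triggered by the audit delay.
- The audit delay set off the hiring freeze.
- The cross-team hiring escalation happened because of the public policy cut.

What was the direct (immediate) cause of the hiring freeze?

the audit delay

Upstream contributors include the internal communication escalation, but only the audit delay feeds directly into the hiring freeze.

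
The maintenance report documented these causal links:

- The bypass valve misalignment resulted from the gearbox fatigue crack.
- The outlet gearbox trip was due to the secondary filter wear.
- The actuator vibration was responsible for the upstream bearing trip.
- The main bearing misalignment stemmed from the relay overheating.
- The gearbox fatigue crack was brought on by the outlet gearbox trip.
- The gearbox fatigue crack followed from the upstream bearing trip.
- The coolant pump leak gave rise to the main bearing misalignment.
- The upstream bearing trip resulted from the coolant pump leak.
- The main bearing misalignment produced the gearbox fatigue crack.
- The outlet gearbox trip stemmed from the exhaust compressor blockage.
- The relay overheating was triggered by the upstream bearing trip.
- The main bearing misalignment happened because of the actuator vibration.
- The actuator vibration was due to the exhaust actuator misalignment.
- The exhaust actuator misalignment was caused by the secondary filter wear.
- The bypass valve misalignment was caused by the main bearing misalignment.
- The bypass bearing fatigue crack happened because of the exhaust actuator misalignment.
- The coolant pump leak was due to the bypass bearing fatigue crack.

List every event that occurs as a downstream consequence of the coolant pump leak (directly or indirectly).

the bypass valve misalignment, the gearbox fatigue crack, the main bearing misalignment, the relay overheating, the upstream bearing trip

Direct effects: the upstream bearing trip, the main bearing misalignment.
2 steps out: the relay overheating, the gearbox fatigue crack, the bypass valve misalignment.
Not reachable from it: the secondary filter wear, the exhaust actuator misalignment, the bypass bearing fatigue crack, the actuator vibration, the outlet gearbox trip, the exhaust compressor blockage.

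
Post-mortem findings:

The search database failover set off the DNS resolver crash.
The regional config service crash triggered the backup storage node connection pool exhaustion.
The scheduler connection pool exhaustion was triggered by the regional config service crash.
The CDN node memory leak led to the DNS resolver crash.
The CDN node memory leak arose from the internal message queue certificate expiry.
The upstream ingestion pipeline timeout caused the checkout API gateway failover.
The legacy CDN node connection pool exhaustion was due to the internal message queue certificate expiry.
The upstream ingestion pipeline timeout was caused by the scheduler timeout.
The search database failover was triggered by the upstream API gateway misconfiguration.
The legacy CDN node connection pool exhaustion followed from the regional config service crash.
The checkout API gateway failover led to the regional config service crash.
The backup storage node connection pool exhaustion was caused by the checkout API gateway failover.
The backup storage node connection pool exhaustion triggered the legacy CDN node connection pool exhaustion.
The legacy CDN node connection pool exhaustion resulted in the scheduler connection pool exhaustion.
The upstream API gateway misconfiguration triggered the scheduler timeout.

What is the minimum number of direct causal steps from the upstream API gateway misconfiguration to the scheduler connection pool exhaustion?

Shortest chain: the upstream API gateway misconfiguration → the scheduler timeout → the upstream ingestion pipeline timeout → the checkout API gateway failover → the regional config service crash → the scheduler connection pool exhaustion.

5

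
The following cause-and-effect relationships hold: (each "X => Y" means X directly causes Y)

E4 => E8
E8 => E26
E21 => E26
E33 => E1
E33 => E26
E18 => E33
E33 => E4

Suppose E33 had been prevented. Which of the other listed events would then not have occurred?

Downstream of E33: E4, E1, E8, E26.
Of those, still caused via another path: E26.
The remainder have no surviving cause.

E1, E4, E8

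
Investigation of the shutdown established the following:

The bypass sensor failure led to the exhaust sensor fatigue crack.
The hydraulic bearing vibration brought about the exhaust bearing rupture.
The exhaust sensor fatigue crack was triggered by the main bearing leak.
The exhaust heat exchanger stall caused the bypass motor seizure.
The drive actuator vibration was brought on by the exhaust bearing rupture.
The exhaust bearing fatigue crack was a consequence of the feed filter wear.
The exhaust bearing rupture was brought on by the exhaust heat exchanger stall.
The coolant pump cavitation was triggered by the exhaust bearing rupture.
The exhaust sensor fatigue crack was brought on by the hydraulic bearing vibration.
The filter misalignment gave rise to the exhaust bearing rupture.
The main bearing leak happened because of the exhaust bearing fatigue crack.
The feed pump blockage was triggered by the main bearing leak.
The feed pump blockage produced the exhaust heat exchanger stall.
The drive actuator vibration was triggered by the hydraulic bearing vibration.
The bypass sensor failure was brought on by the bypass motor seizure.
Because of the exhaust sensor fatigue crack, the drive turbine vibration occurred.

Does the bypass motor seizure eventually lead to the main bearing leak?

No

The bypass motor seizure leads to the bypass sensor failure, the exhaust sensor fatigue crack, the drive turbine vibration; the main bearing leak is not among them.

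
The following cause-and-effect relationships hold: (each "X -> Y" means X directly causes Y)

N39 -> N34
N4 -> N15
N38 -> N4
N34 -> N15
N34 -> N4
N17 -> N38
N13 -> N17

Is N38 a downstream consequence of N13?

Yes

There is a causal chain: N13 → N17 → N38.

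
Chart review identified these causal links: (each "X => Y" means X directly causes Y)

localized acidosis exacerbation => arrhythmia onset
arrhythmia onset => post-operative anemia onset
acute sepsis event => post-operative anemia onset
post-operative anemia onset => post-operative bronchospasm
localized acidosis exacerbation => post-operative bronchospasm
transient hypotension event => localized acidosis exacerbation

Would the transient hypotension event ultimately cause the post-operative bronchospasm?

Yes

There is a causal chain: the transient hypotension event → the localized acidosis exacerbation → the post-operative bronchospasm.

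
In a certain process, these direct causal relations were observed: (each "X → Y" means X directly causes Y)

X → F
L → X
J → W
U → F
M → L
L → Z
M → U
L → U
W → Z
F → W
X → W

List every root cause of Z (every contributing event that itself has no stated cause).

J, M

Tracing upstream from Z: Z ← L ← M.
A separate upstream branch: Z ← W ← J.
Each of those chain origins has no stated cause.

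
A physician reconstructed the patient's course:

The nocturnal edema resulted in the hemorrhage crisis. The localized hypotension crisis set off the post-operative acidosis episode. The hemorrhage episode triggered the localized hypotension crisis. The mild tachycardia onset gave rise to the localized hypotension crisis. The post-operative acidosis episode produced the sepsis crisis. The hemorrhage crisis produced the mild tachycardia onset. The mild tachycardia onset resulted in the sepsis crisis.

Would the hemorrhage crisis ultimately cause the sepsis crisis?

Yes

There is a causal chain: the hemorrhage crisis → the mild tachycardia onset → the sepsis crisis.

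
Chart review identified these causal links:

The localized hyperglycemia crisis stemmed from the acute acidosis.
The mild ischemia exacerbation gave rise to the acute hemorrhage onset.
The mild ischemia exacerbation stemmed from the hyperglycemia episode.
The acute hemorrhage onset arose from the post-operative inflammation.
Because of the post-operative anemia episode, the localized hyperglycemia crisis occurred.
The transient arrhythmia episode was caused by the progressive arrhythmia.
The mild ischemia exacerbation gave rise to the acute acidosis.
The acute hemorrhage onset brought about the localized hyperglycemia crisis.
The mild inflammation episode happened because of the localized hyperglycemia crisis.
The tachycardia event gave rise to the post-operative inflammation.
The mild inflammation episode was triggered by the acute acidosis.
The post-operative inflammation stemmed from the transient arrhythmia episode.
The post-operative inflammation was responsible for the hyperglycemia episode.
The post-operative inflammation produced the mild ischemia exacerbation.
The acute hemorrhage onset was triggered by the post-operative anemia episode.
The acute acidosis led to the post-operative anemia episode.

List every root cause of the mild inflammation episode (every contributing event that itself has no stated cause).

the progressive arrhythmia, the tachycardia event

Tracing upstream from the mild inflammation episode: the mild inflammation episode ← the acute acidosis ← the mild ischemia exacerbation ← the post-operative inflammation ← the transient arrhythmia episode ← the progressive arrhythmia.
A separate upstream branch: the mild inflammation episode ← the acute acidosis ← the mild ischemia exacerbation ← the post-operative inflammation ← the tachycardia event.
Each of those chain origins has no stated cause.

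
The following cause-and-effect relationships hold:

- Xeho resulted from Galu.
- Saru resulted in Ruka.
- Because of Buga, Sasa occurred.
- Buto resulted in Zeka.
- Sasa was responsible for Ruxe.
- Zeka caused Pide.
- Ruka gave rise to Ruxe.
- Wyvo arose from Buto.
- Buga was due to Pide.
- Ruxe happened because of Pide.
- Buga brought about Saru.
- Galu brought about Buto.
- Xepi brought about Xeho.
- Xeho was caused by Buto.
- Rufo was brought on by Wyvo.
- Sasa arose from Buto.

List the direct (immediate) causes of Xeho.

Buto, Galu, Xepi

Buto, Galu, Xepi → Xeho with nothing further upstream stated.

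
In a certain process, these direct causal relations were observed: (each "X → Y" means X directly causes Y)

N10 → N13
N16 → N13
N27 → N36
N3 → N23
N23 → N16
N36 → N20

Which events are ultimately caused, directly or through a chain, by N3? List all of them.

N13, N16, N23

Direct effects: N23.
2 steps out: N16.
3 steps out: N13.
Not reachable from it: N27, N10, N36, N20.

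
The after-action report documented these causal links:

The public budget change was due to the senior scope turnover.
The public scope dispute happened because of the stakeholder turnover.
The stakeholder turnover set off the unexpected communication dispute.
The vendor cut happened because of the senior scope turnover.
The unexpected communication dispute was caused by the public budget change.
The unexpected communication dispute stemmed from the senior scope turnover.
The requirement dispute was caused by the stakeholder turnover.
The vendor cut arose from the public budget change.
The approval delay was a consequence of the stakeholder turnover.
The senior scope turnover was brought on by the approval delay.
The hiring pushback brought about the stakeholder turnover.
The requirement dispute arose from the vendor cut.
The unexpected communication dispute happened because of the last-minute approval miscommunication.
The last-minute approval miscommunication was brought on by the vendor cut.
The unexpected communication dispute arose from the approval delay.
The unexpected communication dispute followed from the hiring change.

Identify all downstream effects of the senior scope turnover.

the last-minute approval miscommunication, the public budget change, the requirement dispute, the unexpected communication dispute, the vendor cut

Direct effects: the public budget change, the vendor cut, the unexpected communication dispute.
2 steps out: the last-minute approval miscommunication, the requirement dispute.
Not reachable from it: the hiring pushback, the stakeholder turnover, the public scope dispute, the approval delay, the hiring change.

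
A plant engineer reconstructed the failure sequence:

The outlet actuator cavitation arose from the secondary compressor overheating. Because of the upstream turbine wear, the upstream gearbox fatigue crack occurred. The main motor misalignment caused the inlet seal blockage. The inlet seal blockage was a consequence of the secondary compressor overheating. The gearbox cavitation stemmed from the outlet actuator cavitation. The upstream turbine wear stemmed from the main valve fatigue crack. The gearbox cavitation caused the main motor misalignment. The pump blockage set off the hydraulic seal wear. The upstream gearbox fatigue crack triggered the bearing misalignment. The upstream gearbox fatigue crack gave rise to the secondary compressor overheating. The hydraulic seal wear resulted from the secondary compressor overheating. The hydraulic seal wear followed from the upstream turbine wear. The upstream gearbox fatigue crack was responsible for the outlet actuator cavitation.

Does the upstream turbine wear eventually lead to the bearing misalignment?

Yes

There is a causal chain: the upstream turbine wear → the upstream gearbox fatigue crack → the bearing misalignment.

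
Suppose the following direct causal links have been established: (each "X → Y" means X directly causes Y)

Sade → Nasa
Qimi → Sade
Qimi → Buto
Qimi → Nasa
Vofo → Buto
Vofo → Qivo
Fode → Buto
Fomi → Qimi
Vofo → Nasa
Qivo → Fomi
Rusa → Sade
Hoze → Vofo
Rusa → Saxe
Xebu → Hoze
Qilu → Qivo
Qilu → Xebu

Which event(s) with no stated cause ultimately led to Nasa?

Tracing upstream from Nasa: Nasa ← Sade ← Rusa.
A separate upstream branch: Nasa ← Vofo ← Hoze ← Xebu ← Qilu.
Each of those chain origins has no stated cause.

Qilu, Rusa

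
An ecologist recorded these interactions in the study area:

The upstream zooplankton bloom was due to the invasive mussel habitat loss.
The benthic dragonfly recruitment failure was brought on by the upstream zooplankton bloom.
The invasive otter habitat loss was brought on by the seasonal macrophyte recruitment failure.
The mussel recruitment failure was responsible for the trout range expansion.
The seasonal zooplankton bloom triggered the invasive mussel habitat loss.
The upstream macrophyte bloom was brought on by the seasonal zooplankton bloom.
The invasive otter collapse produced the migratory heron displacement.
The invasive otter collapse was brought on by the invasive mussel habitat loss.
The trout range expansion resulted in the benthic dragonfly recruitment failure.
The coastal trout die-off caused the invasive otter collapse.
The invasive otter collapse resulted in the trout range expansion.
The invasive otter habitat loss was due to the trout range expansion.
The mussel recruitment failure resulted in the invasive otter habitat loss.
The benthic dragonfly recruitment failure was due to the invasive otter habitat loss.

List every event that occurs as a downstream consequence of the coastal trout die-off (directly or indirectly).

Direct effects: the invasive otter collapse.
2 steps out: the migratory heron displacement, the trout range expansion.
3 steps out: the invasive otter habitat loss, the benthic dragonfly recruitment failure.
Not reachable from it: the seasonal zooplankton bloom, the invasive mussel habitat loss, the upstream macrophyte bloom, the mussel recruitment failure, the upstream zooplankton bloom, the seasonal macrophyte recruitment failure.

the benthic dragonfly recruitment failure, the invasive otter collapse, the invasive otter habitat loss, the migratory heron displacement, the trout range expansion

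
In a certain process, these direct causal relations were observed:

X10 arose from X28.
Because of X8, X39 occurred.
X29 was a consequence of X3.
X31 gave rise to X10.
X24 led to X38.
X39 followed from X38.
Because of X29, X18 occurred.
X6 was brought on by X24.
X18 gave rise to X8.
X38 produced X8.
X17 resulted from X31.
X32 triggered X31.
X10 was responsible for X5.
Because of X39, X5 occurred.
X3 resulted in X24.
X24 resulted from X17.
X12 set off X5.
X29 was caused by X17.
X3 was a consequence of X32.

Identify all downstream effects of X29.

X18, X39, X5, X8

Direct effects: X18.
2 steps out: X8.
3 steps out: X39.
4 steps out: X5.
Not reachable from it: X32, X3, X31, X17, X12, X24, X28, X6, X38, X10.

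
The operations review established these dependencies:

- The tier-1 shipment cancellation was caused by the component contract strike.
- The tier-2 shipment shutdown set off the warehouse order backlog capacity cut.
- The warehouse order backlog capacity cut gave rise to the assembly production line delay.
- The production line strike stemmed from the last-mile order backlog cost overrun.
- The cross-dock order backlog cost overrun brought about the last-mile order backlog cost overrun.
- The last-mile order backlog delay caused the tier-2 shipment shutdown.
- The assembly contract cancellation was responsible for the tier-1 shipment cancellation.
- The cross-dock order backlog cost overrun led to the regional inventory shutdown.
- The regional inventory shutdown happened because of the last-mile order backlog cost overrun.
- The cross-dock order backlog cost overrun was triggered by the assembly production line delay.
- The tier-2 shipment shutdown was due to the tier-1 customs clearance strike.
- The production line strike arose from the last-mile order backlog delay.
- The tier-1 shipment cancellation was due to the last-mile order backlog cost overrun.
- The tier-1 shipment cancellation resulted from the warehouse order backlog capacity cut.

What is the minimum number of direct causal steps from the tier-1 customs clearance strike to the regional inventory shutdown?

Shortest chain: the tier-1 customs clearance strike → the tier-2 shipment shutdown → the warehouse order backlog capacity cut → the assembly production line delay → the cross-dock order backlog cost overrun → the regional inventory shutdown.

5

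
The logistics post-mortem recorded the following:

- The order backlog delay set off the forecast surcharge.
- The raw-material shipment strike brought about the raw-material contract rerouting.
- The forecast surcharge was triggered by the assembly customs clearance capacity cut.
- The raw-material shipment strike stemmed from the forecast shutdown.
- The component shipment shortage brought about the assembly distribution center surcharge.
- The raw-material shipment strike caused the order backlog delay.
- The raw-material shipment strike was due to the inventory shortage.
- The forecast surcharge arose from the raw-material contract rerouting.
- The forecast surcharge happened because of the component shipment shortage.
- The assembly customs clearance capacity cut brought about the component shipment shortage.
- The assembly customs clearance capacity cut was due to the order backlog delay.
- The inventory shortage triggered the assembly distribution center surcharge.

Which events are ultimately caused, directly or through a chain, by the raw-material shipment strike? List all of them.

Direct effects: the order backlog delay, the raw-material contract rerouting.
2 steps out: the assembly customs clearance capacity cut, the forecast surcharge.
3 steps out: the component shipment shortage.
4 steps out: the assembly distribution center surcharge.
Not reachable from it: the forecast shutdown, the inventory shortage.

the assembly customs clearance capacity cut, the assembly distribution center surcharge, the component shipment shortage, the forecast surcharge, the order backlog delay, the raw-material contract rerouting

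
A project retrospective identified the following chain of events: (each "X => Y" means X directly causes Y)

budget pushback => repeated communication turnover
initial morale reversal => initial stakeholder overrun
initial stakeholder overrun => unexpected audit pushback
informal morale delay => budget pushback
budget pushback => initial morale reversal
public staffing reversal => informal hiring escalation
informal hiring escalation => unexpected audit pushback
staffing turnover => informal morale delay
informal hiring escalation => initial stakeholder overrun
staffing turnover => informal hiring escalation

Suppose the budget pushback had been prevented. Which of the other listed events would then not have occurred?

the initial morale reversal, the repeated communication turnover

Downstream of the budget pushback: the initial morale reversal, the repeated communication turnover, the initial stakeholder overrun, the unexpected audit pushback.
Of those, still caused via another path: the initial stakeholder overrun, the unexpected audit pushback.
The remainder have no surviving cause.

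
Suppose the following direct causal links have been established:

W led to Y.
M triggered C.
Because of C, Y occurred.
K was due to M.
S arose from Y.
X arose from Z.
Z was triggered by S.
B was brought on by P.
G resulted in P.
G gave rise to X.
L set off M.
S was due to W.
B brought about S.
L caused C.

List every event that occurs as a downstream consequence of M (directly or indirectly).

Direct effects: C, K.
2 steps out: Y.
3 steps out: S.
4 steps out: Z.
5 steps out: X.
Not reachable from it: W, L, G, P, B.

C, K, S, X, Y, Z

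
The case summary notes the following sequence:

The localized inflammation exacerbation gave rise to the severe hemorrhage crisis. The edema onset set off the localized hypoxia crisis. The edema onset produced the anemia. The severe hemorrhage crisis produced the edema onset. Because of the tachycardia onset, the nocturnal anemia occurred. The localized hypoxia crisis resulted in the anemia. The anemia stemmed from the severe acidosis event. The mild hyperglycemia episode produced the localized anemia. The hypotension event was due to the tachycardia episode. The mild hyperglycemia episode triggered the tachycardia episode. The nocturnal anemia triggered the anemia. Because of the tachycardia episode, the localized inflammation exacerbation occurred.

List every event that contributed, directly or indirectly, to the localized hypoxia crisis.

Immediate cause of the localized hypoxia crisis: the edema onset.
Further upstream: the mild hyperglycemia episode, the tachycardia episode, the localized inflammation exacerbation, the severe hemorrhage crisis.

the edema onset, the localized inflammation exacerbation, the mild hyperglycemia episode, the severe hemorrhage crisis, the tachycardia episode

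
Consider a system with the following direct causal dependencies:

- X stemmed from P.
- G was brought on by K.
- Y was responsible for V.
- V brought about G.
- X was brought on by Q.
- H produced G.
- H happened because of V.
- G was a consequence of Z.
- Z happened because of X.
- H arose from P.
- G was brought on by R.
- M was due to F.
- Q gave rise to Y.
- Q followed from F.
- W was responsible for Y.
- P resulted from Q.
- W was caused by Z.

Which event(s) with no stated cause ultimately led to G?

Tracing upstream from G: G ← Z ← X ← Q ← F.
A separate upstream branch: G ← R.
A separate upstream branch: G ← K.
Each of those chain origins has no stated cause.

F, K, R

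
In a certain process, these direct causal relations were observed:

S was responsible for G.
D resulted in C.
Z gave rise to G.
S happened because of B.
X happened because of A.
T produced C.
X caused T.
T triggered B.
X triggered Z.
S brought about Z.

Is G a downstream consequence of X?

Yes

There is a causal chain: X → Z → G.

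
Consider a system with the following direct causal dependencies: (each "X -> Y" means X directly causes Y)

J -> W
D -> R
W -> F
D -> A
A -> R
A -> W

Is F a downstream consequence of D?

Yes

There is a causal chain: D → A → W → F.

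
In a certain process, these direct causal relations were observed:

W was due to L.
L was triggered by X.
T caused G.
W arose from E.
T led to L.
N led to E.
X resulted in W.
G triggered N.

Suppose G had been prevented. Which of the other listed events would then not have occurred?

Downstream of G: N, E, W.
Of those, still caused via another path: W.
The remainder have no surviving cause.

E, N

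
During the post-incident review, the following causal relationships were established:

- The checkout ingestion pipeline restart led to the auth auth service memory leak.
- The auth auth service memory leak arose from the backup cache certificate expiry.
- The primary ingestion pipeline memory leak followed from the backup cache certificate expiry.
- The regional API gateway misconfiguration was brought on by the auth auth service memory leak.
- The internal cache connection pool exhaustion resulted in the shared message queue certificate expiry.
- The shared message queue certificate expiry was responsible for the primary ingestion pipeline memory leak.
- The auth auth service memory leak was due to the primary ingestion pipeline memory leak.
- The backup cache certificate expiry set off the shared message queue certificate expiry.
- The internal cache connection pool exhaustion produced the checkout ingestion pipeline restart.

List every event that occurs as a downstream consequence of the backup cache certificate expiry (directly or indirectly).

Direct effects: the shared message queue certificate expiry, the primary ingestion pipeline memory leak, the auth auth service memory leak.
2 steps out: the regional API gateway misconfiguration.
Not reachable from it: the internal cache connection pool exhaustion, the checkout ingestion pipeline restart.

the auth auth service memory leak, the primary ingestion pipeline memory leak, the regional API gateway misconfiguration, the shared message queue certificate expiry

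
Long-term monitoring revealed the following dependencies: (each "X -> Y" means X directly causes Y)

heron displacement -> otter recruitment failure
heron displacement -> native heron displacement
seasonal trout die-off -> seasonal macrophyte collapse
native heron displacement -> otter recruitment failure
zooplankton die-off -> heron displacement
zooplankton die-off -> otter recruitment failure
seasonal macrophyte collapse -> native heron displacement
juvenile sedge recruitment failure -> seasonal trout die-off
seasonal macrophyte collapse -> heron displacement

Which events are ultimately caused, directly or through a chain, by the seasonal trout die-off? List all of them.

Direct effects: the seasonal macrophyte collapse.
2 steps out: the heron displacement, the native heron displacement.
3 steps out: the otter recruitment failure.
Not reachable from it: the juvenile sedge recruitment failure, the zooplankton die-off.

the heron displacement, the native heron displacement, the otter recruitment failure, the seasonal macrophyte collapse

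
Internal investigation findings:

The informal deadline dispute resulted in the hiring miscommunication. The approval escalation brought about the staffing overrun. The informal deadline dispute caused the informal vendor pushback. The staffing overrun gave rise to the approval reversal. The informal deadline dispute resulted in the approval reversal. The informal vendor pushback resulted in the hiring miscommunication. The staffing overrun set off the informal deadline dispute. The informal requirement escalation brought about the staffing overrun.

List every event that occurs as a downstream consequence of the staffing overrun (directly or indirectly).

Direct effects: the informal deadline dispute, the approval reversal.
2 steps out: the informal vendor pushback, the hiring miscommunication.
Not reachable from it: the informal requirement escalation, the approval escalation.

the approval reversal, the hiring miscommunication, the informal deadline dispute, the informal vendor pushback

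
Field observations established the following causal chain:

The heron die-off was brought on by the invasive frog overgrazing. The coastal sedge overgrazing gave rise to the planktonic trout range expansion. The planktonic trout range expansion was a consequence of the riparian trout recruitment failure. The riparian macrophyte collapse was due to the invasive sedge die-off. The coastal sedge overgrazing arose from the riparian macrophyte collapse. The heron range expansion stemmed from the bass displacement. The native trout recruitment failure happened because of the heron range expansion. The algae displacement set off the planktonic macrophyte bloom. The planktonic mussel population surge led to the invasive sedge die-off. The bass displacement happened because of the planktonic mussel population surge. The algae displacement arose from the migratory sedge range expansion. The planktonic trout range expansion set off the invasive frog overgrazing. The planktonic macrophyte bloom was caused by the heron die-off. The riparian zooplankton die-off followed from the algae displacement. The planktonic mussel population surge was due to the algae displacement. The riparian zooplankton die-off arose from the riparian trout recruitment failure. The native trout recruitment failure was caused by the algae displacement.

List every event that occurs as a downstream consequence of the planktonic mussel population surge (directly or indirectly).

the bass displacement, the coastal sedge overgrazing, the heron die-off, the heron range expansion, the invasive frog overgrazing, the invasive sedge die-off, the native trout recruitment failure, the planktonic macrophyte bloom, the planktonic trout range expansion, the riparian macrophyte collapse

Direct effects: the invasive sedge die-off, the bass displacement.
2 steps out: the riparian macrophyte collapse, the heron range expansion.
3 steps out: the coastal sedge overgrazing, the native trout recruitment failure.
4 steps out: the planktonic trout range expansion.
5 steps out: the invasive frog overgrazing.
6 steps out: the heron die-off.
7 steps out: the planktonic macrophyte bloom.
Not reachable from it: the migratory sedge range expansion, the algae displacement, the riparian trout recruitment failure, the riparian zooplankton die-off.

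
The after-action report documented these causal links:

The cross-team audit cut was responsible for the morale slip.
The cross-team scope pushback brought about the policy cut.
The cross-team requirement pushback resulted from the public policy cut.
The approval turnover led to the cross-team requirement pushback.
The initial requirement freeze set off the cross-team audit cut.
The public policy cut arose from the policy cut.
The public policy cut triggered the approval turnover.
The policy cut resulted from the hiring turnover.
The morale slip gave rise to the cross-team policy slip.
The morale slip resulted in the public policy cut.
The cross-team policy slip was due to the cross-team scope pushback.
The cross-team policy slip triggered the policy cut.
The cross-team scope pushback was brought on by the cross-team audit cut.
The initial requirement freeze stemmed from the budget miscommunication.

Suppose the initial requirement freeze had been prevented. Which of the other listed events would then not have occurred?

the cross-team audit cut, the cross-team policy slip, the cross-team scope pushback, the morale slip

Downstream of the initial requirement freeze: the cross-team audit cut, the morale slip, the cross-team scope pushback, the cross-team policy slip, the policy cut, the public policy cut, the approval turnover, the cross-team requirement pushback.
Of those, still caused via another path: the policy cut, the public policy cut, the approval turnover, the cross-team requirement pushback.
The remainder have no surviving cause.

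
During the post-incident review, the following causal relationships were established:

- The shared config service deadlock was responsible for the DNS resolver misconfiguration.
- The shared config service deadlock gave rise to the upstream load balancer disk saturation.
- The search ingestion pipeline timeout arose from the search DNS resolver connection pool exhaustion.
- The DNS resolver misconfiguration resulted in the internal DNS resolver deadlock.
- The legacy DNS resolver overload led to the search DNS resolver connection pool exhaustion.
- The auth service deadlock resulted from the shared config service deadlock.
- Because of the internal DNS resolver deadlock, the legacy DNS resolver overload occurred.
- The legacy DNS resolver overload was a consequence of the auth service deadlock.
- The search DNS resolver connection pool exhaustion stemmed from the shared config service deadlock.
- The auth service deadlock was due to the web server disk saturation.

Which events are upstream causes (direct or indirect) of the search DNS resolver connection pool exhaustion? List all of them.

the DNS resolver misconfiguration, the auth service deadlock, the internal DNS resolver deadlock, the legacy DNS resolver overload, the shared config service deadlock, the web server disk saturation

Immediate causes of the search DNS resolver connection pool exhaustion: the shared config service deadlock, the legacy DNS resolver overload.
Further upstream: the DNS resolver misconfiguration, the auth service deadlock, the internal DNS resolver deadlock, the web server disk saturation.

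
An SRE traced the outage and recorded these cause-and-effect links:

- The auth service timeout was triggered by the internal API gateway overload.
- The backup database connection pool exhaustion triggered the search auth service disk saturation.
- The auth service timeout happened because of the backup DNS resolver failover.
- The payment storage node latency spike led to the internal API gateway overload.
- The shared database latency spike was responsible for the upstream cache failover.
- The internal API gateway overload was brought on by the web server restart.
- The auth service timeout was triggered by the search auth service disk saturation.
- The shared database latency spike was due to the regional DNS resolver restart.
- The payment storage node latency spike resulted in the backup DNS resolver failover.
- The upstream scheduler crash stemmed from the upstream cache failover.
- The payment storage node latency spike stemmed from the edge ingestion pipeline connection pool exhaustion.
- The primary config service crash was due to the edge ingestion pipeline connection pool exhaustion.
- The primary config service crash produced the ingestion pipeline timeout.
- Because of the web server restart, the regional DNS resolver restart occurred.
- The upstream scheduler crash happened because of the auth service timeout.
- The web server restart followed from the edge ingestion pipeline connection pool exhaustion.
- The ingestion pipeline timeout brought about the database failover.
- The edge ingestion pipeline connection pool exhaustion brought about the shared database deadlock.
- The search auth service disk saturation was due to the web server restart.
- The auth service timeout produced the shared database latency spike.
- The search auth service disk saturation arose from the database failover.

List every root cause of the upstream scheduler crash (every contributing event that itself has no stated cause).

the backup database connection pool exhaustion, the edge ingestion pipeline connection pool exhaustion

Tracing upstream from the upstream scheduler crash: the upstream scheduler crash ← the auth service timeout ← the backup DNS resolver failover ← the payment storage node latency spike ← the edge ingestion pipeline connection pool exhaustion.
A separate upstream branch: the upstream scheduler crash ← the auth service timeout ← the search auth service disk saturation ← the backup database connection pool exhaustion.
Each of those chain origins has no stated cause.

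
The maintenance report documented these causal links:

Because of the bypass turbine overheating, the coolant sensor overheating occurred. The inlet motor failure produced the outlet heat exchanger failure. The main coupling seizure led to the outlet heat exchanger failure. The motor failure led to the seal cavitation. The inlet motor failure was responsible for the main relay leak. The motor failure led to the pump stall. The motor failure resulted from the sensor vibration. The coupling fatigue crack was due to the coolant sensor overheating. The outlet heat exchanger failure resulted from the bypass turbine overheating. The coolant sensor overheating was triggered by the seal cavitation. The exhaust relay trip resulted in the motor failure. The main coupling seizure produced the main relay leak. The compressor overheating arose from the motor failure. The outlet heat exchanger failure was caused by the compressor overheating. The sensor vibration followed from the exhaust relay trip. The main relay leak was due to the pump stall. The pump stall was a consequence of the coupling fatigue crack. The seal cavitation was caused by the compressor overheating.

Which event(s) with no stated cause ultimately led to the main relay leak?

Tracing upstream from the main relay leak: the main relay leak ← the pump stall ← the motor failure ← the exhaust relay trip.
A separate upstream branch: the main relay leak ← the pump stall ← the coupling fatigue crack ← the coolant sensor overheating ← the bypass turbine overheating.
A separate upstream branch: the main relay leak ← the inlet motor failure.
A separate upstream branch: the main relay leak ← the main coupling seizure.
Each of those chain origins has no stated cause.

the bypass turbine overheating, the exhaust relay trip, the inlet motor failure, the main coupling seizure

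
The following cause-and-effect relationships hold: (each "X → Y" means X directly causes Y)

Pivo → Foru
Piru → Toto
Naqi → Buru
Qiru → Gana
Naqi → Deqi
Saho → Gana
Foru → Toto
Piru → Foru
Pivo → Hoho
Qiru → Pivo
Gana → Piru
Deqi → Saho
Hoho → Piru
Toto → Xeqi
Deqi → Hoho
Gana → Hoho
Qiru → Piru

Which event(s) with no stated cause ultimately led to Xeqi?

Tracing upstream from Xeqi: Xeqi ← Toto ← Piru ← Hoho ← Deqi ← Naqi.
A separate upstream branch: Xeqi ← Toto ← Piru ← Qiru.
Each of those chain origins has no stated cause.

Naqi, Qiru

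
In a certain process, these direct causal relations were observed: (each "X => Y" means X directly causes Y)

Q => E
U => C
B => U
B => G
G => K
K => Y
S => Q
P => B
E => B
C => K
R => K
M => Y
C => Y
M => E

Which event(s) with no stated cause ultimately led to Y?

Tracing upstream from Y: Y ← M.
A separate upstream branch: Y ← C ← U ← B ← E ← Q ← S.
A separate upstream branch: Y ← C ← U ← B ← P.
A separate upstream branch: Y ← K ← R.
Each of those chain origins has no stated cause.

M, P, R, S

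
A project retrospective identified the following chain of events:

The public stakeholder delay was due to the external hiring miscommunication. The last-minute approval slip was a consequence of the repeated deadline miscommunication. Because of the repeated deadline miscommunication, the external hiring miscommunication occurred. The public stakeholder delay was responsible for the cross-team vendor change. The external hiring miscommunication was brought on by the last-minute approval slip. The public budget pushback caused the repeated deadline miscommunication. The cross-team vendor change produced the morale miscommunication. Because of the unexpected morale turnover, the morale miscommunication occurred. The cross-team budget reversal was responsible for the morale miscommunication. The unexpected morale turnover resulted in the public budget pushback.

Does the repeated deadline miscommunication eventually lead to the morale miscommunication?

Yes

There is a causal chain: the repeated deadline miscommunication → the external hiring miscommunication → the public stakeholder delay → the cross-team vendor change → the morale miscommunication.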